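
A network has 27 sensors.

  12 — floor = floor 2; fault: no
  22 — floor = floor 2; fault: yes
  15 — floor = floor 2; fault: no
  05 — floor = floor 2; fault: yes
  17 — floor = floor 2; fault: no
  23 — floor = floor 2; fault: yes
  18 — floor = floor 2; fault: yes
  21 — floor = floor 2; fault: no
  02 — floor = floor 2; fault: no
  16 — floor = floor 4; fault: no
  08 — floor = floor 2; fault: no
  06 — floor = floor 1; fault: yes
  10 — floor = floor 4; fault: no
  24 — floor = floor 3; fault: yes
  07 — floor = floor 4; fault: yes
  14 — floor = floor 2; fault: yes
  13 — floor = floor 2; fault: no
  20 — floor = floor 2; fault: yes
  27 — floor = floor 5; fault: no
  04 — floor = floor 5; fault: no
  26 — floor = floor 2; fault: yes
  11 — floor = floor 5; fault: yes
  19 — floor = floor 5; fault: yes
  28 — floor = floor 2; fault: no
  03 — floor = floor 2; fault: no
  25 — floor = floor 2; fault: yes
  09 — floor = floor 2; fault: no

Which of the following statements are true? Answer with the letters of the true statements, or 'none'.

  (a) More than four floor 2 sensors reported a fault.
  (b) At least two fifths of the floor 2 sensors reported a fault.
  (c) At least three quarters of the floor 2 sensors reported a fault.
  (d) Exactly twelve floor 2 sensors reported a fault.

(a), (b)

|A| = 18, |A ∩ B| = 8, |A ∖ B| = 10.
(a) |A ∩ B| > 4: holds.
(b) |A ∩ B| / |A| ≥ 2/5: holds.
(c) |A ∩ B| / |A| ≥ 3/4: fails.
(d) |A ∩ B| = 12: fails.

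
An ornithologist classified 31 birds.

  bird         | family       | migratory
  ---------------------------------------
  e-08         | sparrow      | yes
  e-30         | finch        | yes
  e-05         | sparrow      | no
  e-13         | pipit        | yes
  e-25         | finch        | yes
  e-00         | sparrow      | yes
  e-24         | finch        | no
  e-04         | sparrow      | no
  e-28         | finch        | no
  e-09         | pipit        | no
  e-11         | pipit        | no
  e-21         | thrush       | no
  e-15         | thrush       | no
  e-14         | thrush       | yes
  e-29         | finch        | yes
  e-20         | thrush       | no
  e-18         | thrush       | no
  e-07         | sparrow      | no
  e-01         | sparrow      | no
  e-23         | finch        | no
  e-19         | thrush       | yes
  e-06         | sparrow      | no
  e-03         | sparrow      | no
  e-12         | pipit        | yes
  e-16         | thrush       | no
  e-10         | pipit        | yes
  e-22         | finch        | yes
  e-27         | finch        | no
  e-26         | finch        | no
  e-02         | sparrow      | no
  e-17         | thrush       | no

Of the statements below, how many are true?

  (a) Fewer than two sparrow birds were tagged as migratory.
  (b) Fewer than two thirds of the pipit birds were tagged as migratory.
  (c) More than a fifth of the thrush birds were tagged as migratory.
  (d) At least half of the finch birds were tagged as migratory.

(a) sparrow: |A| = 9, |A ∩ B| = 2; needs |A ∩ B| < 2 — false.
(b) pipit: |A| = 5, |A ∩ B| = 3; needs |A ∩ B| / |A| < 2/3 — true.
(c) thrush: |A| = 8, |A ∩ B| = 2; needs |A ∩ B| / |A| > 1/5 — true.
(d) finch: |A| = 9, |A ∩ B| = 4; needs |A ∩ B| ≥ |A ∖ B| — false.

2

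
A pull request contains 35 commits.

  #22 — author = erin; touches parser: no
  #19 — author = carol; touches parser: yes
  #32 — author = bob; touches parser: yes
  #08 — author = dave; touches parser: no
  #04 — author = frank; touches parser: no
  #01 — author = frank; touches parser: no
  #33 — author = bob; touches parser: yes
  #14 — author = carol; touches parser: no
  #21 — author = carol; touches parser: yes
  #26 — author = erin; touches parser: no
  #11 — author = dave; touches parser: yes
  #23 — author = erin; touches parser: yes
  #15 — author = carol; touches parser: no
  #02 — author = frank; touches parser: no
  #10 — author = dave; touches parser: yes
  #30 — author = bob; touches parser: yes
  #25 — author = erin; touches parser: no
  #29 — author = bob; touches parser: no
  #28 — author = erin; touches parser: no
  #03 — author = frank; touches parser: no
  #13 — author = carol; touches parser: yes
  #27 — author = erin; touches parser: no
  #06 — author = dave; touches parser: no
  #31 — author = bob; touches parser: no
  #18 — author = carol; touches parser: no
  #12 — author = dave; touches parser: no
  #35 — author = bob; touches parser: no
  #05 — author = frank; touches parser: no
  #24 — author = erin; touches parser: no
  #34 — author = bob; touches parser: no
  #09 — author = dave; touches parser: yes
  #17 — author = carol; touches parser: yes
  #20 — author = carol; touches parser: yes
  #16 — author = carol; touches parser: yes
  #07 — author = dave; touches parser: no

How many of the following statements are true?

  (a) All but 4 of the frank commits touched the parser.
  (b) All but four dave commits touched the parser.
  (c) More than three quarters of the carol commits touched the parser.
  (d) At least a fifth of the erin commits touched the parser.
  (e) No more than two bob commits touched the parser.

(a) frank: |A| = 5, |A ∩ B| = 0; needs |A ∖ B| = 4 — false.
(b) dave: |A| = 7, |A ∩ B| = 3; needs |A ∖ B| = 4 — true.
(c) carol: |A| = 9, |A ∩ B| = 6; needs |A ∩ B| / |A| > 3/4 — false.
(d) erin: |A| = 7, |A ∩ B| = 1; needs |A ∩ B| / |A| ≥ 1/5 — false.
(e) bob: |A| = 7, |A ∩ B| = 3; needs |A ∩ B| ≤ 2 — false.

1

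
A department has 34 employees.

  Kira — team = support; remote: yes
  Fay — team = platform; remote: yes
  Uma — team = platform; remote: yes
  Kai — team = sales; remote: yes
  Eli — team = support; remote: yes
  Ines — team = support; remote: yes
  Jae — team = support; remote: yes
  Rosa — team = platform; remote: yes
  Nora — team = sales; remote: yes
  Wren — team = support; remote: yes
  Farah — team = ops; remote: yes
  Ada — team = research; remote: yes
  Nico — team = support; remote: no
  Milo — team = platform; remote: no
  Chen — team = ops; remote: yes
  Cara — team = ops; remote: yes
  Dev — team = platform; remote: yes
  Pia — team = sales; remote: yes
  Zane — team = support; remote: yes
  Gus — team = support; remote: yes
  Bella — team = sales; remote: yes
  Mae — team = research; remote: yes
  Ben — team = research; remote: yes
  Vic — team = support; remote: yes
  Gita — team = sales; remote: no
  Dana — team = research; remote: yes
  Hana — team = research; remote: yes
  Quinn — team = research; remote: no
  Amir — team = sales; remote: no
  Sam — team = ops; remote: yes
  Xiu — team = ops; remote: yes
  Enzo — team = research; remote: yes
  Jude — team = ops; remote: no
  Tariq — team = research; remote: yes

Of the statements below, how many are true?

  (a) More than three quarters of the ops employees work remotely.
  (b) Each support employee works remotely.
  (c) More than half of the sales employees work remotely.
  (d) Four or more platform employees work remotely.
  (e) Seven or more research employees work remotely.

(a) ops: |A| = 6, |A ∩ B| = 5; needs |A ∩ B| / |A| > 3/4 — true.
(b) support: |A| = 9, |A ∩ B| = 8; needs A ⊆ B, i.e. every element of A is in B (|A ∖ B| = 0) — false.
(c) sales: |A| = 6, |A ∩ B| = 4; needs |A ∩ B| > |A ∖ B| — true.
(d) platform: |A| = 5, |A ∩ B| = 4; needs |A ∩ B| ≥ 4 — true.
(e) research: |A| = 8, |A ∩ B| = 7; needs |A ∩ B| ≥ 7 — true.

4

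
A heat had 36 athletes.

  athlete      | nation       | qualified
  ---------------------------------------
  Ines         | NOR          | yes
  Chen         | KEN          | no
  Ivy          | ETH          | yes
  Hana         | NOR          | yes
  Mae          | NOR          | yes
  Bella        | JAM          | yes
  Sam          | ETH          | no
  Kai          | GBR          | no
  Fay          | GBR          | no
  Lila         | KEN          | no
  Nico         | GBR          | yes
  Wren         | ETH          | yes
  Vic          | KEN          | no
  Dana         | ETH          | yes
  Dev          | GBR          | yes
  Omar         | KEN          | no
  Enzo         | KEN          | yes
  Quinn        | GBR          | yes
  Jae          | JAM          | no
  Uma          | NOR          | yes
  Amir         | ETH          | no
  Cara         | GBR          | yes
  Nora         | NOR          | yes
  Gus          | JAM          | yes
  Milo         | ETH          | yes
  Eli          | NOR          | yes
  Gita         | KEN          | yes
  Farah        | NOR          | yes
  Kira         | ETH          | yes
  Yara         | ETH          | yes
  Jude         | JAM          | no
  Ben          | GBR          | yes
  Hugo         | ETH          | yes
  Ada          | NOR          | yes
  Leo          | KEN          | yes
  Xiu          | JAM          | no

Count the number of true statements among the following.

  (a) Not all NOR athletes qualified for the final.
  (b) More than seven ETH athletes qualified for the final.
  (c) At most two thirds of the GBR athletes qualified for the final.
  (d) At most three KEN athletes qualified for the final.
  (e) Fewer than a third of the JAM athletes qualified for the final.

(a) NOR: |A| = 8, |A ∩ B| = 8; needs A ⊄ B (|A ∖ B| ≥ 1) — false.
(b) ETH: |A| = 9, |A ∩ B| = 7; needs |A ∩ B| > 7 — false.
(c) GBR: |A| = 7, |A ∩ B| = 5; needs |A ∩ B| / |A| ≤ 2/3 — false.
(d) KEN: |A| = 7, |A ∩ B| = 3; needs |A ∩ B| ≤ 3 — true.
(e) JAM: |A| = 5, |A ∩ B| = 2; needs |A ∩ B| / |A| < 1/3 — false.

1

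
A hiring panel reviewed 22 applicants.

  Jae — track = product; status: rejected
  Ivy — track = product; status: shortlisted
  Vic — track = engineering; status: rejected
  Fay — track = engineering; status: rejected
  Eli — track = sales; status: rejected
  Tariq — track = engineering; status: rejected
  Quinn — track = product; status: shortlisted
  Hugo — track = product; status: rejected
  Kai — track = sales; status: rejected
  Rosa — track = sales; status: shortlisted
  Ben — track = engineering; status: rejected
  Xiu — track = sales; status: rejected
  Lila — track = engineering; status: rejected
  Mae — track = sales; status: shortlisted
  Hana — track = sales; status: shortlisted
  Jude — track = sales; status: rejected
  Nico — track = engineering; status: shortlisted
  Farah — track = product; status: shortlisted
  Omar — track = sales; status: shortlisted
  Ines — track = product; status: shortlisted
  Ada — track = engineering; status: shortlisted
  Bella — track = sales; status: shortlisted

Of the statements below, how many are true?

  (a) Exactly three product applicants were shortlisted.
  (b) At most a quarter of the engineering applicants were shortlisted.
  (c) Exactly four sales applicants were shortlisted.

0

(a) product: |A| = 6, |A ∩ B| = 4; needs |A ∩ B| = 3 — false.
(b) engineering: |A| = 7, |A ∩ B| = 2; needs |A ∩ B| / |A| ≤ 1/4 — false.
(c) sales: |A| = 9, |A ∩ B| = 5; needs |A ∩ B| = 4 — false.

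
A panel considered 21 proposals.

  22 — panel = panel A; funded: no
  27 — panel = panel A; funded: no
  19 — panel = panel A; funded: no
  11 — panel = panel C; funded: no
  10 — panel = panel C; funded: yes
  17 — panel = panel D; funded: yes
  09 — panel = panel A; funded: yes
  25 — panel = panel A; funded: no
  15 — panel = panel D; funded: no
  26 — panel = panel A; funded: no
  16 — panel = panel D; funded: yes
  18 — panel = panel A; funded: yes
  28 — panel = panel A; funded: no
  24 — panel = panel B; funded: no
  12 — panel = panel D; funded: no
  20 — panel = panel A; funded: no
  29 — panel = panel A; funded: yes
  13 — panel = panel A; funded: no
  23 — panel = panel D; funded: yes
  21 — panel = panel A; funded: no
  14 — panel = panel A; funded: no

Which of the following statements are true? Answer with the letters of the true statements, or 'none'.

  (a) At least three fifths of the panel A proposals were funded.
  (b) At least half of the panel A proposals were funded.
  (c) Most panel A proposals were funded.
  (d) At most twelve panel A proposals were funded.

|A| = 13, |A ∩ B| = 3, |A ∖ B| = 10.
(a) |A ∩ B| / |A| ≥ 3/5: fails.
(b) |A ∩ B| ≥ |A ∖ B|: fails.
(c) |A ∩ B| > |A ∖ B|: fails.
(d) |A ∩ B| ≤ 12: holds.

(d)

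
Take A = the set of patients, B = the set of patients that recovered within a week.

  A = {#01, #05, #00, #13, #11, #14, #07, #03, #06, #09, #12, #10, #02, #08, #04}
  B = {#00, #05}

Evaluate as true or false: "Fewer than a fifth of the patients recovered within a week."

The determiner here denotes the relation: |A ∩ B| / |A| < 1/5.
|A| = 15, |A ∩ B| = 2, |A ∖ B| = 13.
|A ∩ B|/|A| = 2/15, so the statement is true.

True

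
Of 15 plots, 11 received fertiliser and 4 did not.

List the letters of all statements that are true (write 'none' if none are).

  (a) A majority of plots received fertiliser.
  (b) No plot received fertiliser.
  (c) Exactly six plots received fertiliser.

|A| = 15, |A ∩ B| = 11, |A ∖ B| = 4.
(a) |A ∩ B| > |A ∖ B|: holds.
(b) A ∩ B = ∅ (|A ∩ B| = 0): fails.
(c) |A ∩ B| = 6: fails.

(a)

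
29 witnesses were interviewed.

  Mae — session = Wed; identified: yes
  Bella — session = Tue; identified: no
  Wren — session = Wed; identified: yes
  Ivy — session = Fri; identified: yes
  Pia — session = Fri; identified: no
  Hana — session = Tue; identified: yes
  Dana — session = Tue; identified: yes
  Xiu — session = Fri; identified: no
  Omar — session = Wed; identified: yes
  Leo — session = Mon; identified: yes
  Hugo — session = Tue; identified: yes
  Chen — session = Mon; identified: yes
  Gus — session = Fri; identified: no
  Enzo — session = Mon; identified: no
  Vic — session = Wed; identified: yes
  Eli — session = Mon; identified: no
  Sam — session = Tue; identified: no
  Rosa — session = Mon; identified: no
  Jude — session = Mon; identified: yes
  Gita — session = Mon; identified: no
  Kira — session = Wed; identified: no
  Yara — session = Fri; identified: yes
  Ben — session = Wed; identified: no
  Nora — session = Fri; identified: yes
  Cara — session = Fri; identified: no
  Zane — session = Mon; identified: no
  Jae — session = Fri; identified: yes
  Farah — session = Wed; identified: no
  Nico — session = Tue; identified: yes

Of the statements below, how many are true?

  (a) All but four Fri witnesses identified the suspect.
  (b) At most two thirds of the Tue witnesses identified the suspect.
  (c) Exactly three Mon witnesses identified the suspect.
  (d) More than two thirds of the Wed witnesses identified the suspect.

(a) Fri: |A| = 8, |A ∩ B| = 4; needs |A ∖ B| = 4 — true.
(b) Tue: |A| = 6, |A ∩ B| = 4; needs |A ∩ B| / |A| ≤ 2/3 — true.
(c) Mon: |A| = 8, |A ∩ B| = 3; needs |A ∩ B| = 3 — true.
(d) Wed: |A| = 7, |A ∩ B| = 4; needs |A ∩ B| / |A| > 2/3 — false.

3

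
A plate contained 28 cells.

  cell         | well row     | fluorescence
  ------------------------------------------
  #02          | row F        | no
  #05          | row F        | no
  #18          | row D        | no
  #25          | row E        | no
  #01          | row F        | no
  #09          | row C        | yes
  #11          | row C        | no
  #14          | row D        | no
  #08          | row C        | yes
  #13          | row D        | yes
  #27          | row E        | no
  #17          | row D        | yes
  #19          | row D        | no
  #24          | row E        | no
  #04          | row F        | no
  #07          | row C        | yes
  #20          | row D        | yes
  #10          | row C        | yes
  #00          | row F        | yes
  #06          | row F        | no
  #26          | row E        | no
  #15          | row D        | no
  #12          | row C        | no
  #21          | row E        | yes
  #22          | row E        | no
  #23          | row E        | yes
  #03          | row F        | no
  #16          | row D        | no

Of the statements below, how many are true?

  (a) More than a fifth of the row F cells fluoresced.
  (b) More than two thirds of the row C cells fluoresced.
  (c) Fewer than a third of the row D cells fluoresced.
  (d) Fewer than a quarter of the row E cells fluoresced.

(a) row F: |A| = 7, |A ∩ B| = 1; needs |A ∩ B| / |A| > 1/5 — false.
(b) row C: |A| = 6, |A ∩ B| = 4; needs |A ∩ B| / |A| > 2/3 — false.
(c) row D: |A| = 8, |A ∩ B| = 3; needs |A ∩ B| / |A| < 1/3 — false.
(d) row E: |A| = 7, |A ∩ B| = 2; needs |A ∩ B| / |A| < 1/4 — false.

0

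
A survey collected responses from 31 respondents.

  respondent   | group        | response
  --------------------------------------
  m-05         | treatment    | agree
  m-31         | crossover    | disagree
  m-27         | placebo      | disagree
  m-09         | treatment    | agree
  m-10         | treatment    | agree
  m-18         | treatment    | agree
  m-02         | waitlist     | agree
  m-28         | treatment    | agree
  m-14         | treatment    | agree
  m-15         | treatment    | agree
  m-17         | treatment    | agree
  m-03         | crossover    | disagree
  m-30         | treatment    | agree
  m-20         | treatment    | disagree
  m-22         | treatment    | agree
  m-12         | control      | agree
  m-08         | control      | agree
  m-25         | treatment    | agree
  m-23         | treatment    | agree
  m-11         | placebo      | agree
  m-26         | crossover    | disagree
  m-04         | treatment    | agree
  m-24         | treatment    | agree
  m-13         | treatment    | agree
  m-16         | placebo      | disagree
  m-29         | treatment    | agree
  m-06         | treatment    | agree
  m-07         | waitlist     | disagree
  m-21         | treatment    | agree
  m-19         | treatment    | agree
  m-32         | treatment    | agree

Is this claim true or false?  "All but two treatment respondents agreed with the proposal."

'All but two treatment respondents agreed with the proposal' holds iff |A ∖ B| = 2.
|A| = 21, |A ∩ B| = 20, |A ∖ B| = 1.
|A ∖ B| = 1, so the statement is false.

False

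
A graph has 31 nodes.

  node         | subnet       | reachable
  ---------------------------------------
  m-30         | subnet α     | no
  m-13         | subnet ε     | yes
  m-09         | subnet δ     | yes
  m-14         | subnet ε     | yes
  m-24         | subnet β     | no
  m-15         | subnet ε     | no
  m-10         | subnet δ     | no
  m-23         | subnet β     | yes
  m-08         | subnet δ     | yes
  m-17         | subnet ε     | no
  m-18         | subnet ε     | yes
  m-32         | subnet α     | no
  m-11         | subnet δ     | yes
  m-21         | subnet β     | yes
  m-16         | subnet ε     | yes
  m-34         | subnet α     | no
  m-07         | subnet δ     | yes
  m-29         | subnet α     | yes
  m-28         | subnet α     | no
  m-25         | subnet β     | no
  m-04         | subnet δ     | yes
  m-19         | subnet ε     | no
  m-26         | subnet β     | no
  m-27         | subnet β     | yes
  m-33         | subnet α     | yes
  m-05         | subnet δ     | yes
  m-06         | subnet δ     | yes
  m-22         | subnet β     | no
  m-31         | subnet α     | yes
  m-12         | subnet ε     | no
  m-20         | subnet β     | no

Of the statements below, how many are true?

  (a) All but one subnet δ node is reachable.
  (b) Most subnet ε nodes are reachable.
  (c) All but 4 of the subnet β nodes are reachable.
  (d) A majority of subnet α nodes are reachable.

(a) subnet δ: |A| = 8, |A ∩ B| = 7; needs |A ∖ B| = 1 — true.
(b) subnet ε: |A| = 8, |A ∩ B| = 4; needs |A ∩ B| > |A ∖ B| — false.
(c) subnet β: |A| = 8, |A ∩ B| = 3; needs |A ∖ B| = 4 — false.
(d) subnet α: |A| = 7, |A ∩ B| = 3; needs |A ∩ B| > |A ∖ B| — false.

1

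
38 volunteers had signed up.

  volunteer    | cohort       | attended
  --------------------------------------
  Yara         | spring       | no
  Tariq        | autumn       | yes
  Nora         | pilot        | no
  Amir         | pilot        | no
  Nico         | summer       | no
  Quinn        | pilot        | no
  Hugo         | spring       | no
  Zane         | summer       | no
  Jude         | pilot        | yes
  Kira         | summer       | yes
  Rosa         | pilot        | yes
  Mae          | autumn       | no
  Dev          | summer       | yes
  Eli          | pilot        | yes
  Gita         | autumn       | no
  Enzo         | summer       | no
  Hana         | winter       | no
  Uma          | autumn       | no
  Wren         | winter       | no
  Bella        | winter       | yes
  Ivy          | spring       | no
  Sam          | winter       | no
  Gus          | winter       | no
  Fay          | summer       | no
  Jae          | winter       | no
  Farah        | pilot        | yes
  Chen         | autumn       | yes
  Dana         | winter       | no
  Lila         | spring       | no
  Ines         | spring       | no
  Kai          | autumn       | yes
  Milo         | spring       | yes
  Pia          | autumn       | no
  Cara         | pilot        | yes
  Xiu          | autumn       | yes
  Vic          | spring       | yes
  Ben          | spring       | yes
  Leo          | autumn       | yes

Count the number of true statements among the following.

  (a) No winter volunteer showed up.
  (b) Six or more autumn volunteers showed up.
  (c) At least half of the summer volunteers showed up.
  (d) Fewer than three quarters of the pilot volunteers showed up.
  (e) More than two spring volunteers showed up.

(a) winter: |A| = 7, |A ∩ B| = 1; needs A ∩ B = ∅ (|A ∩ B| = 0) — false.
(b) autumn: |A| = 9, |A ∩ B| = 5; needs |A ∩ B| ≥ 6 — false.
(c) summer: |A| = 6, |A ∩ B| = 2; needs |A ∩ B| ≥ |A ∖ B| — false.
(d) pilot: |A| = 8, |A ∩ B| = 5; needs |A ∩ B| / |A| < 3/4 — true.
(e) spring: |A| = 8, |A ∩ B| = 3; needs |A ∩ B| > 2 — true.

2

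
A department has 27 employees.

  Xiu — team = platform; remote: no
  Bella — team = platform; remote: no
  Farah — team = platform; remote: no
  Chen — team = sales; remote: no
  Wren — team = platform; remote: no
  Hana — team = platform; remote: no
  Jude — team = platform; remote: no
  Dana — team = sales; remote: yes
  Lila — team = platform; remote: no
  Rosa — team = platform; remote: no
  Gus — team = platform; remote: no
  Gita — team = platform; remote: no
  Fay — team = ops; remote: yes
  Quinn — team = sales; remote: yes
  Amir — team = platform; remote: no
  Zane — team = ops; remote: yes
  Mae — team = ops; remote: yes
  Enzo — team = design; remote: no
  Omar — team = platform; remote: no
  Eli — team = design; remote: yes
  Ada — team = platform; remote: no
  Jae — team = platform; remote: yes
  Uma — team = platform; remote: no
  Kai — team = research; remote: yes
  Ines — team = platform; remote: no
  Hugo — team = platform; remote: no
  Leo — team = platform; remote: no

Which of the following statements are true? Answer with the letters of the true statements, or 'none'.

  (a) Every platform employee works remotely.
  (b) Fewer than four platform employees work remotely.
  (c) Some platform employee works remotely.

(b), (c)

|A| = 18, |A ∩ B| = 1, |A ∖ B| = 17.
(a) A ⊆ B, i.e. every element of A is in B (|A ∖ B| = 0): fails.
(b) |A ∩ B| < 4: holds.
(c) A ∩ B ≠ ∅ (|A ∩ B| ≥ 1): holds.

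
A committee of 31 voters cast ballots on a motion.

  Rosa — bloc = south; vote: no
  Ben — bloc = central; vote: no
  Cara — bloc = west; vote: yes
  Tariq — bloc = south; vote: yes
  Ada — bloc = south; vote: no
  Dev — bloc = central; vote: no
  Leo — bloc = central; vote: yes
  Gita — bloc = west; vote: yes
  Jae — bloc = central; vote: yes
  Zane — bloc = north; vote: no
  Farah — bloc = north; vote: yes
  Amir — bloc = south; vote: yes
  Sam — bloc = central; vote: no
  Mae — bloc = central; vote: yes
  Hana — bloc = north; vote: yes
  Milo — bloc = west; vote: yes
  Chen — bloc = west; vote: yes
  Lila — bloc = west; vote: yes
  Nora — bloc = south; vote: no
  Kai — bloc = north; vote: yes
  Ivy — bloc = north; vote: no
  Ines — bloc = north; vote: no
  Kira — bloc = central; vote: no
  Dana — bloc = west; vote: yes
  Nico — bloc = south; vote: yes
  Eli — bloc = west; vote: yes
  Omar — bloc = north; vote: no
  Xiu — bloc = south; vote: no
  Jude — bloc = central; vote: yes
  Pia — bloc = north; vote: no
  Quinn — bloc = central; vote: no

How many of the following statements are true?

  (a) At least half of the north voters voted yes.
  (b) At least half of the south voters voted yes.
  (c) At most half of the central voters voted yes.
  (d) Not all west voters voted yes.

(a) north: |A| = 8, |A ∩ B| = 3; needs |A ∩ B| ≥ |A ∖ B| — false.
(b) south: |A| = 7, |A ∩ B| = 3; needs |A ∩ B| ≥ |A ∖ B| — false.
(c) central: |A| = 9, |A ∩ B| = 4; needs |A ∩ B| ≤ |A ∖ B| — true.
(d) west: |A| = 7, |A ∩ B| = 7; needs A ⊄ B (|A ∖ B| ≥ 1) — false.

1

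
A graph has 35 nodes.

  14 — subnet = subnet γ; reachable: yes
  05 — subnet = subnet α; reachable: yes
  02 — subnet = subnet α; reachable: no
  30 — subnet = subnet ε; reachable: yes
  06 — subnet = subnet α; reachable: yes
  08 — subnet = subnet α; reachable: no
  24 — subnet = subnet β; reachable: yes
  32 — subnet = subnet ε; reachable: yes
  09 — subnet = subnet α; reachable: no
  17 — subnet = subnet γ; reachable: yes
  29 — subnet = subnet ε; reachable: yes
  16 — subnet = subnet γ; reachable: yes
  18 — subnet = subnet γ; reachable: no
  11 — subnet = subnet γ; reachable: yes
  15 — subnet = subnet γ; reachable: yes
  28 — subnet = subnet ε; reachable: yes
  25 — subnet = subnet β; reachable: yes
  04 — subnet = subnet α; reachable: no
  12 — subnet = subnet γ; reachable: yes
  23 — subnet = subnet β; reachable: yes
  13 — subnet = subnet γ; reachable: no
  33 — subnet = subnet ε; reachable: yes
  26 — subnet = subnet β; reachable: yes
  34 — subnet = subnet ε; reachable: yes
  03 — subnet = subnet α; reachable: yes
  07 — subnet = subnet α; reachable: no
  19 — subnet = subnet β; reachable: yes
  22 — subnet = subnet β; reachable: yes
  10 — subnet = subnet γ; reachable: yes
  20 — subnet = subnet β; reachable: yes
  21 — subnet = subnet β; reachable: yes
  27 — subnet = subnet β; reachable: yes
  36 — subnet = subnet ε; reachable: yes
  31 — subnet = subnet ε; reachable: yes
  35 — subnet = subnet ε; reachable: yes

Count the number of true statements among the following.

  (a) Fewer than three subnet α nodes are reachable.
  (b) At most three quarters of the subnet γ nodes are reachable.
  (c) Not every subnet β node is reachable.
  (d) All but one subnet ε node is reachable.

0

(a) subnet α: |A| = 8, |A ∩ B| = 3; needs |A ∩ B| < 3 — false.
(b) subnet γ: |A| = 9, |A ∩ B| = 7; needs |A ∩ B| / |A| ≤ 3/4 — false.
(c) subnet β: |A| = 9, |A ∩ B| = 9; needs A ⊄ B (|A ∖ B| ≥ 1) — false.
(d) subnet ε: |A| = 9, |A ∩ B| = 9; needs |A ∖ B| = 1 — false.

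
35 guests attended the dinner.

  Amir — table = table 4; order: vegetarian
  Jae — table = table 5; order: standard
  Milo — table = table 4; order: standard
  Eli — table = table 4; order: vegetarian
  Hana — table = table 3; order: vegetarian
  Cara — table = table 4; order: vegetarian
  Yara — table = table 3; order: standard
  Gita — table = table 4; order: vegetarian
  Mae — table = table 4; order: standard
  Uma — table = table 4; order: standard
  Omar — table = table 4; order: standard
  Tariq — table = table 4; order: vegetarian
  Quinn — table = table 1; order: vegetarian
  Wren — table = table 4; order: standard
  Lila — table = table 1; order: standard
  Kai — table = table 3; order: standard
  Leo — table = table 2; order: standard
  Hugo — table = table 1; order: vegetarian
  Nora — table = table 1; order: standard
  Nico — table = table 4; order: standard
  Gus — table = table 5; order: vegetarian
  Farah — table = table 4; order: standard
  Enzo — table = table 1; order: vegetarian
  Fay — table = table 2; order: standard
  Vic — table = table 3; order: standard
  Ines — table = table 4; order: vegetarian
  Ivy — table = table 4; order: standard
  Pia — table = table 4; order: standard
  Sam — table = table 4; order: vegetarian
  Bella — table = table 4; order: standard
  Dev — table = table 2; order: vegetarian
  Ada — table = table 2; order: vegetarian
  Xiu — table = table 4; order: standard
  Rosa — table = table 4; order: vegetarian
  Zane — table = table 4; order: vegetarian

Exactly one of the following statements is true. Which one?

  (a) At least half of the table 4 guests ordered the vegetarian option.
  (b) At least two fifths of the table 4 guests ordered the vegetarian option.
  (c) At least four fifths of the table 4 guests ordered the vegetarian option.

(b)

|A| = 20, |A ∩ B| = 9, |A ∖ B| = 11.
(a) requires |A ∩ B| ≥ |A ∖ B|: false.
(b) requires |A ∩ B| / |A| ≥ 2/5: true.
(c) requires |A ∩ B| / |A| ≥ 4/5: false.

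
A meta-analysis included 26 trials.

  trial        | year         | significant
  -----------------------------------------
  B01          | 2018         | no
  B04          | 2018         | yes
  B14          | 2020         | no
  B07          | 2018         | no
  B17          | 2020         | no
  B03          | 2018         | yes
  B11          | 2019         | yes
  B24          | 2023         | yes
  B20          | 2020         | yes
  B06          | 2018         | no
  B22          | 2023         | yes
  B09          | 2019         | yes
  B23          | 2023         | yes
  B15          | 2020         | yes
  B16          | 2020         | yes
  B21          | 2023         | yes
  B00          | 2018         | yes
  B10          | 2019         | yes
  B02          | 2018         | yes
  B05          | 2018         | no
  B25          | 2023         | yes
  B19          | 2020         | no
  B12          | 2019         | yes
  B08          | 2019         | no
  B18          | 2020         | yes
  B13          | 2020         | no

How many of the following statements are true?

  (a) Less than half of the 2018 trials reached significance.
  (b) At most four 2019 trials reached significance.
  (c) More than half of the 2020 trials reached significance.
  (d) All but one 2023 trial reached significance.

(a) 2018: |A| = 8, |A ∩ B| = 4; needs |A ∩ B| < |A ∖ B| — false.
(b) 2019: |A| = 5, |A ∩ B| = 4; needs |A ∩ B| ≤ 4 — true.
(c) 2020: |A| = 8, |A ∩ B| = 4; needs |A ∩ B| > |A ∖ B| — false.
(d) 2023: |A| = 5, |A ∩ B| = 5; needs |A ∖ B| = 1 — false.

1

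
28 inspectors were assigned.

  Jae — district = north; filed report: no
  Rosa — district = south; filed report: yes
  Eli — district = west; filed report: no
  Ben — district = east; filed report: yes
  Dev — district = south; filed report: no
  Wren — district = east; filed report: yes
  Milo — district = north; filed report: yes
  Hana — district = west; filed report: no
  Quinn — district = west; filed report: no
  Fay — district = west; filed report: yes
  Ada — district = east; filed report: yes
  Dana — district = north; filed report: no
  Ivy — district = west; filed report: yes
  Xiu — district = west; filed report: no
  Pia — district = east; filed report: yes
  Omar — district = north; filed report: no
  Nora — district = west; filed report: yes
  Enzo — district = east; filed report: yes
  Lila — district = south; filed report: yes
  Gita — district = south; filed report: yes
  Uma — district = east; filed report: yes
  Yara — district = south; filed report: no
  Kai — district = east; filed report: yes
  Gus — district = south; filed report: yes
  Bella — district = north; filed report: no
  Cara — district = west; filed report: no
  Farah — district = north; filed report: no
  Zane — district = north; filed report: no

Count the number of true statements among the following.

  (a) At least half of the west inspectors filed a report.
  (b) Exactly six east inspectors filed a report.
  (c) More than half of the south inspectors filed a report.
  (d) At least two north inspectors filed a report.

(a) west: |A| = 8, |A ∩ B| = 3; needs |A ∩ B| ≥ |A ∖ B| — false.
(b) east: |A| = 7, |A ∩ B| = 7; needs |A ∩ B| = 6 — false.
(c) south: |A| = 6, |A ∩ B| = 4; needs |A ∩ B| > |A ∖ B| — true.
(d) north: |A| = 7, |A ∩ B| = 1; needs |A ∩ B| ≥ 2 — false.

1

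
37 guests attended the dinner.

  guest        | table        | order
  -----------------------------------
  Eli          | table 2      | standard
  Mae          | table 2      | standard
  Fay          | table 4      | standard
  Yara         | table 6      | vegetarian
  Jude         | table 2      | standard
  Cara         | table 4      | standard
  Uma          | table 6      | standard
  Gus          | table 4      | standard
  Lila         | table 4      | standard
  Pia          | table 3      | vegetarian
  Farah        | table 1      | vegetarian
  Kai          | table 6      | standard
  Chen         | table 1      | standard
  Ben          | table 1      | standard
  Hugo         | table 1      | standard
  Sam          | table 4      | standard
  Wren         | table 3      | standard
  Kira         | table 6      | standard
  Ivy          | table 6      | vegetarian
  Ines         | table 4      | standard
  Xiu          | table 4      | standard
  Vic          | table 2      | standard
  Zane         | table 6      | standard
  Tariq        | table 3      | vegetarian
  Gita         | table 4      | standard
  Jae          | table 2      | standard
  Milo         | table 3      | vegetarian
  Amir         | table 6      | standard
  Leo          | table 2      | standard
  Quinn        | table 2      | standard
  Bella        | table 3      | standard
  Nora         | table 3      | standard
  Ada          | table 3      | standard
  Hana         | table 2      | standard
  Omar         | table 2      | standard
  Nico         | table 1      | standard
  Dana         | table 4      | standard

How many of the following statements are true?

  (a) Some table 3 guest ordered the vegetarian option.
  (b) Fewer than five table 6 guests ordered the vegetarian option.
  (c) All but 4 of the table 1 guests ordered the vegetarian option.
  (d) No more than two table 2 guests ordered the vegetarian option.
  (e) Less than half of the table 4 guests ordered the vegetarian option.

(a) table 3: |A| = 7, |A ∩ B| = 3; needs A ∩ B ≠ ∅ (|A ∩ B| ≥ 1) — true.
(b) table 6: |A| = 7, |A ∩ B| = 2; needs |A ∩ B| < 5 — true.
(c) table 1: |A| = 5, |A ∩ B| = 1; needs |A ∖ B| = 4 — true.
(d) table 2: |A| = 9, |A ∩ B| = 0; needs |A ∩ B| ≤ 2 — true.
(e) table 4: |A| = 9, |A ∩ B| = 0; needs |A ∩ B| < |A ∖ B| — true.

5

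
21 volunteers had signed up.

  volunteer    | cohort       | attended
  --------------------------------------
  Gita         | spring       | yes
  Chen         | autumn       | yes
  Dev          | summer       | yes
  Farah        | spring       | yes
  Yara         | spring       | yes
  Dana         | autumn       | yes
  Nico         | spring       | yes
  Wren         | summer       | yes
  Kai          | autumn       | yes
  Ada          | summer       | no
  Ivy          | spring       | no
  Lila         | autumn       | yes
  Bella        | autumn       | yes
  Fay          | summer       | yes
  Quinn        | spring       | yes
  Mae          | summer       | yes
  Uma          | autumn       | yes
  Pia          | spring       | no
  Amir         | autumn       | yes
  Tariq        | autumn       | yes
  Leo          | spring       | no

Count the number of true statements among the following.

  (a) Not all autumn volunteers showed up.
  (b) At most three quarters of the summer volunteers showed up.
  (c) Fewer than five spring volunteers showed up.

(a) autumn: |A| = 8, |A ∩ B| = 8; needs A ⊄ B (|A ∖ B| ≥ 1) — false.
(b) summer: |A| = 5, |A ∩ B| = 4; needs |A ∩ B| / |A| ≤ 3/4 — false.
(c) spring: |A| = 8, |A ∩ B| = 5; needs |A ∩ B| < 5 — false.

0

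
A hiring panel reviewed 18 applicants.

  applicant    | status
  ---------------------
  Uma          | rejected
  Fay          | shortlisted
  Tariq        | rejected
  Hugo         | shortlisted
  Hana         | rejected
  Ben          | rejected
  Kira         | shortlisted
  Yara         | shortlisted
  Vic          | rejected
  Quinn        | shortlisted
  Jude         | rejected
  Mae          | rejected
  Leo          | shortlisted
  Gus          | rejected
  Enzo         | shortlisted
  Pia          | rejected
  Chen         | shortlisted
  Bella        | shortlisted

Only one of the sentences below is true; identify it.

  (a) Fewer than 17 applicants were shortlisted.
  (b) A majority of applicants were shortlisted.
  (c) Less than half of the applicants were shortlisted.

(a)

|A| = 18, |A ∩ B| = 9, |A ∖ B| = 9.
(a) requires |A ∩ B| < 17: true.
(b) requires |A ∩ B| > |A ∖ B|: false.
(c) requires |A ∩ B| < |A ∖ B|: false.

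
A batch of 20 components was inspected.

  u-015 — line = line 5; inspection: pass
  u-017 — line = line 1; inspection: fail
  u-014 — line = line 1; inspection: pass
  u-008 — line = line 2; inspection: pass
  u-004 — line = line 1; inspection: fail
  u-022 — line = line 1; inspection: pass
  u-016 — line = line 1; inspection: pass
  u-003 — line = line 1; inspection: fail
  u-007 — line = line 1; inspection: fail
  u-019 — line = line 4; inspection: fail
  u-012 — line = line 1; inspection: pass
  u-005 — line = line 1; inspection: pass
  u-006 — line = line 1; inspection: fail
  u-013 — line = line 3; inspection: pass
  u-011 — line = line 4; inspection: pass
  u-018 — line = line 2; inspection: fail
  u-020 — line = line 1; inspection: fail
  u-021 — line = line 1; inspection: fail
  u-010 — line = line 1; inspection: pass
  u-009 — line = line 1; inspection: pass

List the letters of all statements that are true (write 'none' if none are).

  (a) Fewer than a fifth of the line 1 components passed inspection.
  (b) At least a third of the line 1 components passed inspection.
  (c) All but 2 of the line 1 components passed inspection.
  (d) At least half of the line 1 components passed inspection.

(b), (d)

|A| = 14, |A ∩ B| = 7, |A ∖ B| = 7.
(a) |A ∩ B| / |A| < 1/5: fails.
(b) |A ∩ B| / |A| ≥ 1/3: holds.
(c) |A ∖ B| = 2: fails.
(d) |A ∩ B| ≥ |A ∖ B|: holds.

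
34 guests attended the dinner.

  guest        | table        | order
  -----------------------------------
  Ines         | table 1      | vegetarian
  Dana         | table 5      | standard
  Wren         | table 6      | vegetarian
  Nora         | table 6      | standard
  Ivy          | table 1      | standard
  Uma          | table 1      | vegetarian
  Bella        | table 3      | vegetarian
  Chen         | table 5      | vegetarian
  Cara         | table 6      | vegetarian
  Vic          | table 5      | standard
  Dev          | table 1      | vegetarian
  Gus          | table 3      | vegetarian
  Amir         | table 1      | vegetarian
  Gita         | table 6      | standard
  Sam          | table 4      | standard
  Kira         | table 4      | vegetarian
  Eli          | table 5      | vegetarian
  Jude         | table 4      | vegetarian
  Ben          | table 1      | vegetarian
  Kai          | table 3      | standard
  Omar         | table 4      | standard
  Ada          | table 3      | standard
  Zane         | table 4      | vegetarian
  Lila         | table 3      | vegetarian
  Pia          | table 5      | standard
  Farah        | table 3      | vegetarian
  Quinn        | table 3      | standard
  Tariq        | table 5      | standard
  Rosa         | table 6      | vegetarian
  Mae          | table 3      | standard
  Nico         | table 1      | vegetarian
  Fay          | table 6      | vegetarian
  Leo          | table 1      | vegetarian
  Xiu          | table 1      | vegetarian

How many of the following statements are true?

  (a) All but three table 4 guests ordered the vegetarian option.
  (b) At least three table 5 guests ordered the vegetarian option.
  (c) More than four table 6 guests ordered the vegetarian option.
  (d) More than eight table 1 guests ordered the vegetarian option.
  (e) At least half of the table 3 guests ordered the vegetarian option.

1

(a) table 4: |A| = 5, |A ∩ B| = 3; needs |A ∖ B| = 3 — false.
(b) table 5: |A| = 6, |A ∩ B| = 2; needs |A ∩ B| ≥ 3 — false.
(c) table 6: |A| = 6, |A ∩ B| = 4; needs |A ∩ B| > 4 — false.
(d) table 1: |A| = 9, |A ∩ B| = 8; needs |A ∩ B| > 8 — false.
(e) table 3: |A| = 8, |A ∩ B| = 4; needs |A ∩ B| ≥ |A ∖ B| — true.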